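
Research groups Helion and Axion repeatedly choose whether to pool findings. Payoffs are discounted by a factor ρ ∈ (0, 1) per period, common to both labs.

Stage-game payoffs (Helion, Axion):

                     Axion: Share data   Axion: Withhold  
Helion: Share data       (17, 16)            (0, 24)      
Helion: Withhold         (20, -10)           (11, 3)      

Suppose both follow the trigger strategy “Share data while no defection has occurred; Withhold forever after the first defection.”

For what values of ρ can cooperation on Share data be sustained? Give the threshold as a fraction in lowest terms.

Helion: cooperation gives 17 each period; deviation gives 20 once then 11 forever.
  17/(1−ρ) ≥ 20 + 11ρ/(1−ρ) ⇒ ρ ≥ 3/9 = 1/3.
Axion: cooperation gives 16 each period; deviation gives 24 once then 3 forever.
  ρ ≥ 8/21.
Both must hold, so the binding constraint is Axion's: ρ ≥ 8/21.

8/21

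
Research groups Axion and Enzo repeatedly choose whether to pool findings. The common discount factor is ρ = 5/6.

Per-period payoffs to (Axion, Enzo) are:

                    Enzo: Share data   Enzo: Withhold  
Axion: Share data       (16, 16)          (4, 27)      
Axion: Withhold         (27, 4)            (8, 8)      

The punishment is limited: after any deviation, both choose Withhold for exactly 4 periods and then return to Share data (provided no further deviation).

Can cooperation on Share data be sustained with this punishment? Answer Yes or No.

Yes

A one-shot deviation gives 27 now, then 8 for 4 periods, then back to 16.
Gain from deviating: (27−16) today; loss: (16−8) in each of the next 4 periods.
No-deviation condition: (16−8)(ρ+…+ρ^4) ≥ 27−16, i.e. ρ+…+ρ^4 ≥ 11/8.
At ρ = 5/6: ρ+…+ρ^4 = 2.5887 ≥ 1.3750.
So cooperation is sustainable.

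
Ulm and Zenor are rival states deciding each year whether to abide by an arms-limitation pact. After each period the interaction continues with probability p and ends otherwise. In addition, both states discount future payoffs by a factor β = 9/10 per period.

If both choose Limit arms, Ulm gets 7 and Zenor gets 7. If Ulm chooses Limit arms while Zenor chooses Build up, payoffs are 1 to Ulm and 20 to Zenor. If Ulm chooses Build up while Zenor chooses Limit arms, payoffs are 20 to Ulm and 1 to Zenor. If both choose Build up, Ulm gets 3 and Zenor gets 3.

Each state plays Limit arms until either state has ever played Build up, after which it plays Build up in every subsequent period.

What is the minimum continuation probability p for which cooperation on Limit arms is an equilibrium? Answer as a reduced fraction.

130/153

With continuation probability p and discount β, the effective per-period discount factor is βp.
Grim-trigger IC: βp ≥ (20−7)/(20−3) = 13/17.
So p ≥ (13/17)/(9/10) = 130/153.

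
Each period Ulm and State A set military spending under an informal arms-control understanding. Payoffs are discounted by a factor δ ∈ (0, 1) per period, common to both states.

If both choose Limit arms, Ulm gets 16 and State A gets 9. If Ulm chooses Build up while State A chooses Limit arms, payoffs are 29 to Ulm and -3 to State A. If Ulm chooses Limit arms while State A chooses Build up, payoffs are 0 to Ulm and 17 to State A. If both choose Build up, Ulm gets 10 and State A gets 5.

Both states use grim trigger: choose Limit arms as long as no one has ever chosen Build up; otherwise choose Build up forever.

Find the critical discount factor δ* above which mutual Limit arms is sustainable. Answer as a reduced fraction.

For Ulm: deviation gain 29−16 = 13, per-period punishment loss 16−10 = 6. IC gives δ ≥ 13/19.
For State A: gain 8, loss 4 per period, so δ ≥ 8/12 = 2/3.
The tighter constraint is Ulm's, so cooperation needs δ ≥ 13/19.

13/19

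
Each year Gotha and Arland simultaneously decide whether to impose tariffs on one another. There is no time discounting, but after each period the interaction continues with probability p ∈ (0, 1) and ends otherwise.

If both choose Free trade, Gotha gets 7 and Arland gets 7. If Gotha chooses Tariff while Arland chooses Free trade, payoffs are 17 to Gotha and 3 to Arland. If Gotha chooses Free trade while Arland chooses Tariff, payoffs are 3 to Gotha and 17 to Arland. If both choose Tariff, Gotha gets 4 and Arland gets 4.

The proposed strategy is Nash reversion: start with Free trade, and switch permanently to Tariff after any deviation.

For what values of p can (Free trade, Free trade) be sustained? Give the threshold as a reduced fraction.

10/13

Expected cooperation value is 7 + p·7 + p²·7 + … = 7/(1−p); deviation gives 17 + p·4/(1−p).
7 ≥ 17(1−p) + 4p ⇒ 13p ≥ 10 ⇒ p ≥ 10/13.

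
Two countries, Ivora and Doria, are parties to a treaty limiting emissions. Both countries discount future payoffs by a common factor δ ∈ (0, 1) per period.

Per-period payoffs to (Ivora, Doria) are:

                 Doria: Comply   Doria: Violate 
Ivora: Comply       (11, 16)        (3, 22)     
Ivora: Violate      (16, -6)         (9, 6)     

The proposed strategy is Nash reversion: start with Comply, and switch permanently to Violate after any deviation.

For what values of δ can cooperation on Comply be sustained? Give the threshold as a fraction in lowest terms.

5/7

Ivora: cooperation gives 11 each period; deviation gives 16 once then 9 forever.
  11/(1−δ) ≥ 16 + 9δ/(1−δ) ⇒ δ ≥ 5/7.
Doria: cooperation gives 16 each period; deviation gives 22 once then 6 forever.
  δ ≥ 6/16 = 3/8.
Both must hold, so the binding constraint is Ivora's: δ ≥ 5/7.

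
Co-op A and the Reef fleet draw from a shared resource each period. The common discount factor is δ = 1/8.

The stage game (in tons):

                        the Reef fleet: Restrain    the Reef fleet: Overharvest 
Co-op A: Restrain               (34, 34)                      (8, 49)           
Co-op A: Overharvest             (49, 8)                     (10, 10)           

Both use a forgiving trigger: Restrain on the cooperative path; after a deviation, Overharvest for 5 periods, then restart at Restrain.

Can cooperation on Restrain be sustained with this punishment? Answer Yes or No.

A one-shot deviation gives 49 now, then 10 for 5 periods, then back to 34.
Gain from deviating: (49−34) today; loss: (34−10) in each of the next 5 periods.
No-deviation condition: (34−10)(δ+…+δ^5) ≥ 49−34, i.e. δ+…+δ^5 ≥ 5/8.
At δ = 1/8: δ+…+δ^5 = 0.1429 < 0.6250.
So cooperation is not sustainable.

No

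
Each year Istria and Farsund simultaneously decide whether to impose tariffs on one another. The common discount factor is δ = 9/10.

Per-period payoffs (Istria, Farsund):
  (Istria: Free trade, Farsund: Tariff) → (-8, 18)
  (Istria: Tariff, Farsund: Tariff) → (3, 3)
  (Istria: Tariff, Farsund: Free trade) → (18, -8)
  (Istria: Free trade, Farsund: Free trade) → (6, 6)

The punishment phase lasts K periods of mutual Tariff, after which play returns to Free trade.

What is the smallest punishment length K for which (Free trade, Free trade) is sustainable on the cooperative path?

6

No profitable deviation requires (6−3)(δ+…+δ^K) ≥ 18−6, i.e. δ+…+δ^K ≥ 4 ≈ 4.0000.
With δ = 9/10, the partial sums are K=1: 0.9000, K=2: 1.7100, K=3: 2.4390, K=4: 3.0951, K=5: 3.6856, K=6: 4.2170.
K = 6 is the first length at which the sum reaches 4.0000.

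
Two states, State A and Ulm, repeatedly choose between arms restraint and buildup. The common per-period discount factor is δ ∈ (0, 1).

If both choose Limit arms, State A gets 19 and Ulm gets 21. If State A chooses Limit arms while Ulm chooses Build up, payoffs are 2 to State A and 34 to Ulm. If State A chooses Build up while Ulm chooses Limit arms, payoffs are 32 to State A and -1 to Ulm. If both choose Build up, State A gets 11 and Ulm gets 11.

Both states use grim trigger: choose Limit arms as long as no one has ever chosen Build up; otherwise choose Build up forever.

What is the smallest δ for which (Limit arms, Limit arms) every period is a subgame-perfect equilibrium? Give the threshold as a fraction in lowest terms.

13/21

State A's threshold: (32−19)/(32−11) = 13/21.
Ulm's threshold: (34−21)/(34−11) = 13/23.
13/21 > 13/23, so State A binds and δ* = 13/21.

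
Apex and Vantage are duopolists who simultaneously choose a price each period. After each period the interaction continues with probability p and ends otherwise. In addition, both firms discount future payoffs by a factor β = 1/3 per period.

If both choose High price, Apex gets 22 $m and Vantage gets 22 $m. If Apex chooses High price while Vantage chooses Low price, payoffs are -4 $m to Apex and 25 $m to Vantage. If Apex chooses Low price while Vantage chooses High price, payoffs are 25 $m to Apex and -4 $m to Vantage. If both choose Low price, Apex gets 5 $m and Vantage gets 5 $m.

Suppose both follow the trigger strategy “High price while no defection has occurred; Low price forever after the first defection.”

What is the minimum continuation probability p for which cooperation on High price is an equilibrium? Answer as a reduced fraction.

Expected continuation weight on next period's payoff is β·p = 1/3·p, which plays the role of the discount factor.
Cooperation requires 1/3·p ≥ (25−22)/(25−5) = 3/20, hence p ≥ 9/20.

9/20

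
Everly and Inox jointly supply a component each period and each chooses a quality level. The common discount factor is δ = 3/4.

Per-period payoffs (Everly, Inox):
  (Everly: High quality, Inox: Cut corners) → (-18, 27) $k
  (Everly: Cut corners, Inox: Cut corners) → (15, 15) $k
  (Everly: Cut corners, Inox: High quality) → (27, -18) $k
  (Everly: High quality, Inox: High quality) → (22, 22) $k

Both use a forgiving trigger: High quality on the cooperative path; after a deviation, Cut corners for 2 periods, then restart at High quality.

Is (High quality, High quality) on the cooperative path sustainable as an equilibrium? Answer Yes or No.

A one-shot deviation gives 27 now, then 15 for 2 periods, then back to 22.
Gain from deviating: (27−22) today; loss: (22−15) in each of the next 2 periods.
No-deviation condition: (22−15)(δ+…+δ^2) ≥ 27−22, i.e. δ+…+δ^2 ≥ 5/7.
At δ = 3/4: δ+…+δ^2 = 1.3125 ≥ 0.7143.
So cooperation is sustainable.

Yes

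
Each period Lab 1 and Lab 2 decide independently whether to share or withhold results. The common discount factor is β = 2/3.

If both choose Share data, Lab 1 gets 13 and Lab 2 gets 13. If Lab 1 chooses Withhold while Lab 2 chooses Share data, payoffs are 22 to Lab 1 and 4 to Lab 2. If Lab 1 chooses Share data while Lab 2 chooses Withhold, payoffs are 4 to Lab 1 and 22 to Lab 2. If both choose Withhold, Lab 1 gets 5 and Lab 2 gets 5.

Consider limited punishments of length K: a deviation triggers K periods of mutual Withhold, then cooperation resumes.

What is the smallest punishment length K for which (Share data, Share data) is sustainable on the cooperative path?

3

IC: β(1−β^K)/(1−β) ≥ (22−13)/(13−5) = 9/8.
With β = 2/3: need 1 − β^K ≥ 9/8·(1−2/3)/(2/3), i.e. β^K ≤ 0.4375.
Since (2/3)^2 = 0.4444 and (2/3)^3 = 0.2963, the smallest such K is 3.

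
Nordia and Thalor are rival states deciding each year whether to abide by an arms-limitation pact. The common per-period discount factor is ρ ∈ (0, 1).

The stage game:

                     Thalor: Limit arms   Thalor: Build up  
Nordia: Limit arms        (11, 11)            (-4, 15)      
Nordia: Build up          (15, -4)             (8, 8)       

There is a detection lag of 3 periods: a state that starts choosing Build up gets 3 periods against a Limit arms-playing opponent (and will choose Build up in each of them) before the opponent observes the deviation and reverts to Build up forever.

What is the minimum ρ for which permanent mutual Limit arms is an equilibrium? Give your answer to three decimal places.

0.830

The best deviation is to choose Build up for all 3 undetected periods, earning 15 each, then 8 forever once detected.
Deviation value: 15(1−ρ^3)/(1−ρ) + 8ρ^3/(1−ρ); cooperation value: 11/(1−ρ).
IC: 11 ≥ 15(1−ρ^3) + 8ρ^3 = 15 − 7ρ^3.
So ρ^3 ≥ 4/7, giving ρ ≥ (4/7)^(1/3) ≈ 0.830.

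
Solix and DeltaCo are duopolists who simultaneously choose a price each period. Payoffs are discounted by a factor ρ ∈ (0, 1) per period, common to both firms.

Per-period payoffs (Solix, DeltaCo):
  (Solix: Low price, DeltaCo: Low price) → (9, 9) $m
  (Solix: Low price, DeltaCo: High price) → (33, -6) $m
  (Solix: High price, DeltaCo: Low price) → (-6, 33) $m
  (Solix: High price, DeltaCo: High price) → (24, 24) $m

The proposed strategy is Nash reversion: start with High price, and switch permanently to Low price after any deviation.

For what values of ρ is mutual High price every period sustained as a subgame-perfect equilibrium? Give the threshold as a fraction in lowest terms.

One-period gain from deviating is 33 − 24 = 9. The loss is 24 − 9 = 15 in every subsequent period, with present value 15·ρ/(1−ρ).
Deviation is unprofitable when 15·ρ/(1−ρ) ≥ 9, i.e. ρ/(1−ρ) ≥ 3/5.
Equivalently ρ ≥ 9/(9+15) = 3/8.

3/8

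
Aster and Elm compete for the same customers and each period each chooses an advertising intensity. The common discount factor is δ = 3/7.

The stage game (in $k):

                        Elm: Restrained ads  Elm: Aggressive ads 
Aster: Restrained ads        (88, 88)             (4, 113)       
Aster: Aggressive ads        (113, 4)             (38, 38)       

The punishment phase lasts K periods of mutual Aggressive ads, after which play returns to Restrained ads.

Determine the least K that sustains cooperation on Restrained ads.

Need Σ_{k=1}^{K} δ^k ≥ (113−88)/(88−38) = 0.5000 at δ = 3/7.
At K = 1 the sum is 0.4286 < 0.5000; at K = 2 it is 0.6122 ≥ 0.5000.
So the minimum punishment length is K = 2.

2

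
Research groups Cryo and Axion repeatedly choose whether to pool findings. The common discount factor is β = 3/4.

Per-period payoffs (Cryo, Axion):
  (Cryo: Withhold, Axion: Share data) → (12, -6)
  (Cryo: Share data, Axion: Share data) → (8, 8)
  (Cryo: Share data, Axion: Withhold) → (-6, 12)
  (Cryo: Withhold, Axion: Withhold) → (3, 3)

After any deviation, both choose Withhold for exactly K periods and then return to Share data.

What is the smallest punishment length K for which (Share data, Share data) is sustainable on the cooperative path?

2

Need Σ_{k=1}^{K} β^k ≥ (12−8)/(8−3) = 0.8000 at β = 3/4.
At K = 1 the sum is 0.7500 < 0.8000; at K = 2 it is 1.3125 ≥ 0.8000.
So the minimum punishment length is K = 2.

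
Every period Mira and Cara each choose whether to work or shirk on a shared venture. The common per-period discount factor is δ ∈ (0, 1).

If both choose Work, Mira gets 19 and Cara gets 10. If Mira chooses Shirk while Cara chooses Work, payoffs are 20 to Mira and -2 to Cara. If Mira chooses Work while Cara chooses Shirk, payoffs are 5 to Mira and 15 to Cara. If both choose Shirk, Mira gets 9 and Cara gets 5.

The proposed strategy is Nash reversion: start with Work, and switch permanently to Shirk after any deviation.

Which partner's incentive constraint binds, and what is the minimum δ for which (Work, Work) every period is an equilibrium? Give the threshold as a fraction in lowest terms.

For Mira: deviation gain 20−19 = 1, per-period punishment loss 19−9 = 10. IC gives δ ≥ 1/11.
For Cara: gain 5, loss 5 per period, so δ ≥ 5/10 = 1/2.
The tighter constraint is Cara's, so cooperation needs δ ≥ 1/2.

Cara; δ ≥ 1/2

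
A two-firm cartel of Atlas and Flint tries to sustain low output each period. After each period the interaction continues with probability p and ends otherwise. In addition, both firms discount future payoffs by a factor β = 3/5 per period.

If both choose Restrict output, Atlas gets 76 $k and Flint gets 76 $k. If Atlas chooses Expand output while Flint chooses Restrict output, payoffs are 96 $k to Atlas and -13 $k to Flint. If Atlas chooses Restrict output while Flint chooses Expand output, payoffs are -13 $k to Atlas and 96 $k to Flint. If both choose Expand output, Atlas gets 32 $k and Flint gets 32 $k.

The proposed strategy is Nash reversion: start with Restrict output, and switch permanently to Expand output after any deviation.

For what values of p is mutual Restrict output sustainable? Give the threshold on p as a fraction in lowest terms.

Expected continuation weight on next period's payoff is β·p = 3/5·p, which plays the role of the discount factor.
Cooperation requires 3/5·p ≥ (96−76)/(96−32) = 5/16, hence p ≥ 25/48.

25/48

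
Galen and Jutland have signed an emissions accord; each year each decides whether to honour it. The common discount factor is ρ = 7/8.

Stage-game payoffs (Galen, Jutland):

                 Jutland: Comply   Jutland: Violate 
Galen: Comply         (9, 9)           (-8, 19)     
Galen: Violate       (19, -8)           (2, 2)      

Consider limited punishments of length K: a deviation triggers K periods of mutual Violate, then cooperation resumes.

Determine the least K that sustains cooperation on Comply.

IC: ρ(1−ρ^K)/(1−ρ) ≥ (19−9)/(9−2) = 10/7.
With ρ = 7/8: need 1 − ρ^K ≥ 10/7·(1−7/8)/(7/8), i.e. ρ^K ≤ 0.7959.
Since (7/8)^1 = 0.8750 and (7/8)^2 = 0.7656, the smallest such K is 2.

2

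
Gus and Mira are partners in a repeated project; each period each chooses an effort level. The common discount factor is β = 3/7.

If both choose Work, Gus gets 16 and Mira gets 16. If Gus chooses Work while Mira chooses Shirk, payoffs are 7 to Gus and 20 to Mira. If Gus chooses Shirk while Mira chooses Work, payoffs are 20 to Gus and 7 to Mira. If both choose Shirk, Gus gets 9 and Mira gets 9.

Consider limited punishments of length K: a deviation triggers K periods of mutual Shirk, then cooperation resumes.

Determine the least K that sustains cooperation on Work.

2

IC: β(1−β^K)/(1−β) ≥ (20−16)/(16−9) = 4/7.
With β = 3/7: need 1 − β^K ≥ 4/7·(1−3/7)/(3/7), i.e. β^K ≤ 0.2381.
Since (3/7)^1 = 0.4286 and (3/7)^2 = 0.1837, the smallest such K is 2.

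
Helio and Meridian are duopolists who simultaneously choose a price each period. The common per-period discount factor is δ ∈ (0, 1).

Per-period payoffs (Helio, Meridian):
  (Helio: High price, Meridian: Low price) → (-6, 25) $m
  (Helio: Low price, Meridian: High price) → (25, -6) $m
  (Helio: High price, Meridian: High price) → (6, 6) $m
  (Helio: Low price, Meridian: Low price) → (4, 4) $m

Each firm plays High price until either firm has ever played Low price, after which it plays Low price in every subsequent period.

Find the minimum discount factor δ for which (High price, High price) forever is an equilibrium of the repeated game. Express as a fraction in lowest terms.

19/21

Under grim trigger the critical discount factor is (T−C)/(T−P) with T = 25, C = 6, P = 4.
δ* = (25−6)/(25−4) = 19/21.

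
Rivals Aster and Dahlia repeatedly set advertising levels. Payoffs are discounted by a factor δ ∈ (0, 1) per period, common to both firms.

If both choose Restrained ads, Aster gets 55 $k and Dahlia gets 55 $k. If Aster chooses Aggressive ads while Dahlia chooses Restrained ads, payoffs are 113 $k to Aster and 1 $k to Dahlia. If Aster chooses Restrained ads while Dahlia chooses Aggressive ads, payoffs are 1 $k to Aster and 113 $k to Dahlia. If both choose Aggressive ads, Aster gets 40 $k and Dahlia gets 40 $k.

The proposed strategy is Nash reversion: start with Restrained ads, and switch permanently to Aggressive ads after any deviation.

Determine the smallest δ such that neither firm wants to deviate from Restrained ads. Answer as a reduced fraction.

55/(1−δ) ≥ 113 + 40δ/(1−δ)
55 ≥ 113 − 73δ
δ ≥ 58/73.

58/73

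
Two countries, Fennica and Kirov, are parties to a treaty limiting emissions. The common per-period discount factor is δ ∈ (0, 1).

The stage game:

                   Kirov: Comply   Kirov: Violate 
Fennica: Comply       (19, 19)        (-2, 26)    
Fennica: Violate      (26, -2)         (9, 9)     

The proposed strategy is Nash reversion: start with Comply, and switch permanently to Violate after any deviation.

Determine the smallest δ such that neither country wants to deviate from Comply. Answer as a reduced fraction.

7/17

Under grim trigger the critical discount factor is (T−C)/(T−P) with T = 26, C = 19, P = 9.
δ* = (26−19)/(26−9) = 7/17.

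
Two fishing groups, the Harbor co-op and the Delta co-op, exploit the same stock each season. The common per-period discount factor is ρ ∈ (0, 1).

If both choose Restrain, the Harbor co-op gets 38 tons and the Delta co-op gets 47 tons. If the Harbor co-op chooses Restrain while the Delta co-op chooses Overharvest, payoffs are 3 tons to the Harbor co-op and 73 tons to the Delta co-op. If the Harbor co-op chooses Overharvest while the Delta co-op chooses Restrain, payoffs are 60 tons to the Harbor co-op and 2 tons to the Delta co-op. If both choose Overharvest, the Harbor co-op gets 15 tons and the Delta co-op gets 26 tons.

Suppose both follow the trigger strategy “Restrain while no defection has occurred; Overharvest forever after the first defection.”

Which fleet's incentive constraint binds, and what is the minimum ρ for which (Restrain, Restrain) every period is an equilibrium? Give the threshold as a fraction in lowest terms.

the Delta co-op; ρ ≥ 26/47

the Harbor co-op's threshold: (60−38)/(60−15) = 22/45.
the Delta co-op's threshold: (73−47)/(73−26) = 26/47.
22/45 < 26/47, so the Delta co-op binds and ρ* = 26/47.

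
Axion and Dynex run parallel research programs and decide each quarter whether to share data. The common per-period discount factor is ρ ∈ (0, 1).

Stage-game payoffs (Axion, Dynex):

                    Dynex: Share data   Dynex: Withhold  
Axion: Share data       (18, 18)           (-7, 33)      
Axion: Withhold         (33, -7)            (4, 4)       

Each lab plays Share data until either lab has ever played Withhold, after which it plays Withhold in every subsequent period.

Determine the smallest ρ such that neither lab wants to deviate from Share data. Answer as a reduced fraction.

15/29

One-period gain from deviating is 33 − 18 = 15. The loss is 18 − 4 = 14 in every subsequent period, with present value 14·ρ/(1−ρ).
Deviation is unprofitable when 14·ρ/(1−ρ) ≥ 15, i.e. ρ/(1−ρ) ≥ 15/14.
Equivalently ρ ≥ 15/(15+14) = 15/29.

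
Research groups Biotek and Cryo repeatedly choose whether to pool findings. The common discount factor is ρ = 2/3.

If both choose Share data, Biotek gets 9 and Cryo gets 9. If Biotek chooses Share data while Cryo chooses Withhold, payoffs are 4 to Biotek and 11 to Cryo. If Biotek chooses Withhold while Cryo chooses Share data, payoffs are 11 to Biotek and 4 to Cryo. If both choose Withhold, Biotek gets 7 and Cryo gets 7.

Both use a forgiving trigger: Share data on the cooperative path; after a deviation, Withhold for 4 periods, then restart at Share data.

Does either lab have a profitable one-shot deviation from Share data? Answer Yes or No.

No

Comparing payoff streams over the 5 periods until play realigns: cooperate → 9(1+ρ+…+ρ^4); deviate → 11 + 7(ρ+…+ρ^4).
Cooperation is sustained iff (9−7)(ρ+…+ρ^4) ≥ 11−9.
ρ+…+ρ^4 = 2/3·(1−(2/3)^4)/(1−2/3) = 1.6049, and (11−9)/(9−7) = 1.0000.
1.6049 ≥ 1.0000, so cooperation is sustainable.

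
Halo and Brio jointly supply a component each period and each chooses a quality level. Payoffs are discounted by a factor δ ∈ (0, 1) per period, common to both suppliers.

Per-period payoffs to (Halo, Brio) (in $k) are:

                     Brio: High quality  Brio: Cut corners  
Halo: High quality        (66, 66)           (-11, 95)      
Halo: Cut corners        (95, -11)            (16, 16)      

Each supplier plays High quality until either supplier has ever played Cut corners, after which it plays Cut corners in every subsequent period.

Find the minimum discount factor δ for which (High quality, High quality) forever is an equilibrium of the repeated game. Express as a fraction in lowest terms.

29/79

Under grim trigger the critical discount factor is (T−C)/(T−P) with T = 95, C = 66, P = 16.
δ* = (95−66)/(95−16) = 29/79.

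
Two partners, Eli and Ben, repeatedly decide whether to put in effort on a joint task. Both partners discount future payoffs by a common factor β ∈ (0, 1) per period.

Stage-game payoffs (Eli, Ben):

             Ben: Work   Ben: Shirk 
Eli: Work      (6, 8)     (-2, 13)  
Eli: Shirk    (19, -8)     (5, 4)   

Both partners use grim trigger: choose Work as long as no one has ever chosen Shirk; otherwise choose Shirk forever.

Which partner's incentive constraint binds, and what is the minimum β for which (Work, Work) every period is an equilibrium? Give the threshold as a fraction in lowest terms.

For Eli: deviation gain 19−6 = 13, per-period punishment loss 6−5 = 1. IC gives β ≥ 13/14.
For Ben: gain 5, loss 4 per period, so β ≥ 5/9.
The tighter constraint is Eli's, so cooperation needs β ≥ 13/14.

Eli; β ≥ 13/14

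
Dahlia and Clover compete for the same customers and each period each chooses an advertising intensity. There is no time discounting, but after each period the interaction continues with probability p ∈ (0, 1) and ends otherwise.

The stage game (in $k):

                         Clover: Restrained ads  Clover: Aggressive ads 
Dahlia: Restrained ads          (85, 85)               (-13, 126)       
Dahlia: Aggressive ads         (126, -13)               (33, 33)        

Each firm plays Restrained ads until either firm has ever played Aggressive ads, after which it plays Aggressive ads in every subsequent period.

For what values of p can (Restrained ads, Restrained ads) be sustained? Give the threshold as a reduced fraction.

Expected cooperation value is 85 + p·85 + p²·85 + … = 85/(1−p); deviation gives 126 + p·33/(1−p).
85 ≥ 126(1−p) + 33p ⇒ 93p ≥ 41 ⇒ p ≥ 41/93.

41/93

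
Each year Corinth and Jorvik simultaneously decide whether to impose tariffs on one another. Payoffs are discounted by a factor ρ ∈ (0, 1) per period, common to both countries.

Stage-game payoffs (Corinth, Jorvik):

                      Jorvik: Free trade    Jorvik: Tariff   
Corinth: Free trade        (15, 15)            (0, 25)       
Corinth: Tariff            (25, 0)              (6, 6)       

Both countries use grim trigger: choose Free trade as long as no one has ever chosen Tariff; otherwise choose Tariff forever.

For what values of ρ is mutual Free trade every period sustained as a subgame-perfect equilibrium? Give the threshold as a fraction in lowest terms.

10/19

One-period gain from deviating is 25 − 15 = 10. The loss is 15 − 6 = 9 in every subsequent period, with present value 9·ρ/(1−ρ).
Deviation is unprofitable when 9·ρ/(1−ρ) ≥ 10, i.e. ρ/(1−ρ) ≥ 10/9.
Equivalently ρ ≥ 10/(10+9) = 10/19.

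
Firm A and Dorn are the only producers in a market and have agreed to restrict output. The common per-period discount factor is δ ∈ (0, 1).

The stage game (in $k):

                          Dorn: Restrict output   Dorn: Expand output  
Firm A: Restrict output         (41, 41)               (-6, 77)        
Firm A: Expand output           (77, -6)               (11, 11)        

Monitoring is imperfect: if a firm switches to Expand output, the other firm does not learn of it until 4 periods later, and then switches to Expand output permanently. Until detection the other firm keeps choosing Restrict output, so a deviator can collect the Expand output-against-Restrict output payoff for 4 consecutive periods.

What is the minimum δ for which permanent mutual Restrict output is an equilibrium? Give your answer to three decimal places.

A deviator earns 77 for 4 periods, then 11 forever; cooperating earns 41 forever. Multiplying the IC by (1−δ):
41 ≥ 77(1−δ^4) + 11δ^4, so 66·δ^4 ≥ 36 and δ^4 ≥ 6/11.
δ ≥ (6/11)^(1/4) ≈ 0.859.

0.859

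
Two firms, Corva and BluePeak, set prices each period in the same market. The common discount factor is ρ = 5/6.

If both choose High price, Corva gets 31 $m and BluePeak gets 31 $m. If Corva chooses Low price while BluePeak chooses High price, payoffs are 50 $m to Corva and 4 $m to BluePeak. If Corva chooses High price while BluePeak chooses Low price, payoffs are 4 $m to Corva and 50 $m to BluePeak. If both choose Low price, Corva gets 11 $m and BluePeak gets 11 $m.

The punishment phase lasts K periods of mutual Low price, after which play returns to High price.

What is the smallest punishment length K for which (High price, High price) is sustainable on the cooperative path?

IC: ρ(1−ρ^K)/(1−ρ) ≥ (50−31)/(31−11) = 19/20.
With ρ = 5/6: need 1 − ρ^K ≥ 19/20·(1−5/6)/(5/6), i.e. ρ^K ≤ 0.8100.
Since (5/6)^1 = 0.8333 and (5/6)^2 = 0.6944, the smallest such K is 2.

2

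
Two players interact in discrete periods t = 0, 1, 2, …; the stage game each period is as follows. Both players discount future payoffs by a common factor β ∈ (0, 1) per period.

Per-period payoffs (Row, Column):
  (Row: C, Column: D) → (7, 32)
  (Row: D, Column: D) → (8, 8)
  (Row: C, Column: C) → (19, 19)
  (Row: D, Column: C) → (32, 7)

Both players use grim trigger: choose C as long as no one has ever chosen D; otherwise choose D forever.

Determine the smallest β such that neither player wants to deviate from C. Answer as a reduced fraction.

13/24

Under grim trigger the critical discount factor is (T−C)/(T−P) with T = 32, C = 19, P = 8.
β* = (32−19)/(32−8) = 13/24.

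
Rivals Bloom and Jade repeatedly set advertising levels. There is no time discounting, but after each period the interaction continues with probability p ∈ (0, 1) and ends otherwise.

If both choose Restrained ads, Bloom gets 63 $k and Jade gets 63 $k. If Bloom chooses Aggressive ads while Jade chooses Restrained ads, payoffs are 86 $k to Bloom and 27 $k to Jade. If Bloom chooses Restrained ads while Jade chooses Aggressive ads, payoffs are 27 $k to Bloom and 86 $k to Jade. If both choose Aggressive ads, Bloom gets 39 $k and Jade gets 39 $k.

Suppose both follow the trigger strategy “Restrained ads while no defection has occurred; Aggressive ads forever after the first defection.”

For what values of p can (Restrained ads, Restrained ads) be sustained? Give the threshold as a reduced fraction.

With no time discounting, the continuation probability p plays the role of the discount factor.
Grim-trigger IC: 63/(1−p) ≥ 86 + 39p/(1−p) ⇒ p ≥ (86−63)/(86−39) = 23/47.

23/47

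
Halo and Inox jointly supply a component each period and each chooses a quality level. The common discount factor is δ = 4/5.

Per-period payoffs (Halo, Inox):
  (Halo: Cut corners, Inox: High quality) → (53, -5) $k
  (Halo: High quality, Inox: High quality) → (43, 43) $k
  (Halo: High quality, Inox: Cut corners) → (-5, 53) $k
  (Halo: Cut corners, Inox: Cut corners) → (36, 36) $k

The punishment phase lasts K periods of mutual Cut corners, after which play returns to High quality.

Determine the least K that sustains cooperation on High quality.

No profitable deviation requires (43−36)(δ+…+δ^K) ≥ 53−43, i.e. δ+…+δ^K ≥ 10/7 ≈ 1.4286.
With δ = 4/5, the partial sums are K=1: 0.8000, K=2: 1.4400.
K = 2 is the first length at which the sum reaches 1.4286.

2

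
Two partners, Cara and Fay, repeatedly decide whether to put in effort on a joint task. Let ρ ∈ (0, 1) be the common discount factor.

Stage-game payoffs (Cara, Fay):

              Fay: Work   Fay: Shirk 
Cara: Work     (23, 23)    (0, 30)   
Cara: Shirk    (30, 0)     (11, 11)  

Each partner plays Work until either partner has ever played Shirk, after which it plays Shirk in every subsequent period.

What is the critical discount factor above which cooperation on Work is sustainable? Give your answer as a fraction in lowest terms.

7/19

23/(1−ρ) ≥ 30 + 11ρ/(1−ρ)
23 ≥ 30 − 19ρ
ρ ≥ 7/19.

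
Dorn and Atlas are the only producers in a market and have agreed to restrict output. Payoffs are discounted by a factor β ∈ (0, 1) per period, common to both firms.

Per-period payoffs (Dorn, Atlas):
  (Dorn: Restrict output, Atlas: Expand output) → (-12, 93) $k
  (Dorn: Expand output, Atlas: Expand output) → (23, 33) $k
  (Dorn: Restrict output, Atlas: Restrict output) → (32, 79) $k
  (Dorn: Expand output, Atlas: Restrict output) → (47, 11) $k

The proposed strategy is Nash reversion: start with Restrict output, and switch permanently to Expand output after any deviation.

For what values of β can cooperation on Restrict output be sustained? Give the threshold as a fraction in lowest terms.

Dorn: cooperation gives 32 each period; deviation gives 47 once then 23 forever.
  32/(1−β) ≥ 47 + 23β/(1−β) ⇒ β ≥ 15/24 = 5/8.
Atlas: cooperation gives 79 each period; deviation gives 93 once then 33 forever.
  β ≥ 14/60 = 7/30.
Both must hold, so the binding constraint is Dorn's: β ≥ 5/8.

5/8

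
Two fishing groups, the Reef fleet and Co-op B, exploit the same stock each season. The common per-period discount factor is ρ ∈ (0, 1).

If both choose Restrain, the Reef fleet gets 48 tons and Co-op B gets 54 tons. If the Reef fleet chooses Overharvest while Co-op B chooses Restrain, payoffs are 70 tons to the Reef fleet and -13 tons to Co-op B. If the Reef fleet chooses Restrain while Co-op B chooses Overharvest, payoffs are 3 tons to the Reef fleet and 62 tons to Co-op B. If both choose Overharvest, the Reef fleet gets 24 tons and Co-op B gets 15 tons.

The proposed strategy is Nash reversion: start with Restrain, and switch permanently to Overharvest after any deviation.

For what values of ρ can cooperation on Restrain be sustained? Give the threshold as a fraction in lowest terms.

11/23

the Reef fleet's threshold: (70−48)/(70−24) = 11/23.
Co-op B's threshold: (62−54)/(62−15) = 8/47.
11/23 > 8/47, so the Reef fleet binds and ρ* = 11/23.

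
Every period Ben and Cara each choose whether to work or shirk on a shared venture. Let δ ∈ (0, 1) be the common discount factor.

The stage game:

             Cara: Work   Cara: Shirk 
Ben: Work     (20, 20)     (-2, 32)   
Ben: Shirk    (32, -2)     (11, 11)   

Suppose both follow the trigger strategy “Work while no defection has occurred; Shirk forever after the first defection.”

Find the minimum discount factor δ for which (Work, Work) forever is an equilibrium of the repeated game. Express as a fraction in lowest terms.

4/7

Cooperation forever yields 20 each period: 20/(1−δ).
Deviating yields 32 once, then 11 forever: 32 + 11δ/(1−δ).
No profitable deviation requires 20/(1−δ) ≥ 32 + 11δ/(1−δ).
Multiplying by (1−δ): 20 ≥ 32(1−δ) + 11δ = 32 − 21δ.
So 21δ ≥ 12, i.e. δ ≥ 12/21 = 4/7.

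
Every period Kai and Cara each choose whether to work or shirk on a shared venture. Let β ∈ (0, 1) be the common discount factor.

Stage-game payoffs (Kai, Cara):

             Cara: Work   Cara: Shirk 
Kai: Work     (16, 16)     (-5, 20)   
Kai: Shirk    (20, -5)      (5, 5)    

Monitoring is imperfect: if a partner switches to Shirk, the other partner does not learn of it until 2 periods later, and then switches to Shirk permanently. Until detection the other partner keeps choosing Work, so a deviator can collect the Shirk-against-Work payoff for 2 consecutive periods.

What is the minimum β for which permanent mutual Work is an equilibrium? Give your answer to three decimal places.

A deviator earns 20 for 2 periods, then 5 forever; cooperating earns 16 forever. Multiplying the IC by (1−β):
16 ≥ 20(1−β^2) + 5β^2, so 15·β^2 ≥ 4 and β^2 ≥ 4/15.
β ≥ (4/15)^(1/2) ≈ 0.516.

0.516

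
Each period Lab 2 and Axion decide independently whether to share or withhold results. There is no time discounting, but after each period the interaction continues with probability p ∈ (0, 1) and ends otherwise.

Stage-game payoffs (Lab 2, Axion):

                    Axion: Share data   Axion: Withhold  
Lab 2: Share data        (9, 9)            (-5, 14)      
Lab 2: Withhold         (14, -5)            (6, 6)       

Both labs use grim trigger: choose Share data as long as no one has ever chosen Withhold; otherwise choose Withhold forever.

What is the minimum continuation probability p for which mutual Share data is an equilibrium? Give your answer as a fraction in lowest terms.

Expected cooperation value is 9 + p·9 + p²·9 + … = 9/(1−p); deviation gives 14 + p·6/(1−p).
9 ≥ 14(1−p) + 6p ⇒ 8p ≥ 5 ⇒ p ≥ 5/8.

5/8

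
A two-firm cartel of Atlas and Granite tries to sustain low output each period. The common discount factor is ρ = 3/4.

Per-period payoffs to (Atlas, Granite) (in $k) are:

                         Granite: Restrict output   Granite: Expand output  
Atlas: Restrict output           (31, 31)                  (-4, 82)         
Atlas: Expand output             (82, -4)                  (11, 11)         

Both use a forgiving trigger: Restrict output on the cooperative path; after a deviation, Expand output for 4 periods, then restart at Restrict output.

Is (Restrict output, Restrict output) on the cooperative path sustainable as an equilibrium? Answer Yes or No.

A one-shot deviation gives 82 now, then 11 for 4 periods, then back to 31.
Gain from deviating: (82−31) today; loss: (31−11) in each of the next 4 periods.
No-deviation condition: (31−11)(ρ+…+ρ^4) ≥ 82−31, i.e. ρ+…+ρ^4 ≥ 51/20.
At ρ = 3/4: ρ+…+ρ^4 = 2.0508 < 2.5500.
So cooperation is not sustainable.

No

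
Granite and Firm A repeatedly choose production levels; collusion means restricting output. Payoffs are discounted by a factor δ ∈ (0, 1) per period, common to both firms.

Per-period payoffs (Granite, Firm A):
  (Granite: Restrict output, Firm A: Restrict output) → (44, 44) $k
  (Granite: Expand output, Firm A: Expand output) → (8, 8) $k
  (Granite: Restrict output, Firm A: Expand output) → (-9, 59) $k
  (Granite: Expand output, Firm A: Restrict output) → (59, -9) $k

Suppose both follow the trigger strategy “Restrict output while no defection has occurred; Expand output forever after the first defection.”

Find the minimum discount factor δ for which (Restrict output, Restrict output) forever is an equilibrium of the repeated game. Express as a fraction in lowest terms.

One-period gain from deviating is 59 − 44 = 15. The loss is 44 − 8 = 36 in every subsequent period, with present value 36·δ/(1−δ).
Deviation is unprofitable when 36·δ/(1−δ) ≥ 15, i.e. δ/(1−δ) ≥ 5/12.
Equivalently δ ≥ 15/(15+36) = 5/17.

5/17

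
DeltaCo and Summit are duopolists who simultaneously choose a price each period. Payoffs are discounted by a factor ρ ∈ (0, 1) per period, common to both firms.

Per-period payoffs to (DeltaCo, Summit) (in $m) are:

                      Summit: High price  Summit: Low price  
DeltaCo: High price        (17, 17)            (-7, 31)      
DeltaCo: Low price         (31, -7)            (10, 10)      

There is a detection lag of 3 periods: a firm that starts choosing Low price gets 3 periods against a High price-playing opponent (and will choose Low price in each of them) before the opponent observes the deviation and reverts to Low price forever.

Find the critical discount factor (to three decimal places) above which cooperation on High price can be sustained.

Deviating for the 3 undetected periods gains 31−17 = 14 per period over cooperation, then loses 17−10 = 7 per period forever once punishment starts.
Gain: 14(1 + ρ + … + ρ^2); loss: 7·ρ^3/(1−ρ).
No profitable deviation ⇔ 14(1−ρ^3) ≤ 7·ρ^3, i.e. ρ^3 ≥ 14/(14+7) = 2/3.
Hence ρ ≥ (2/3)^(1/3) ≈ 0.874.

0.874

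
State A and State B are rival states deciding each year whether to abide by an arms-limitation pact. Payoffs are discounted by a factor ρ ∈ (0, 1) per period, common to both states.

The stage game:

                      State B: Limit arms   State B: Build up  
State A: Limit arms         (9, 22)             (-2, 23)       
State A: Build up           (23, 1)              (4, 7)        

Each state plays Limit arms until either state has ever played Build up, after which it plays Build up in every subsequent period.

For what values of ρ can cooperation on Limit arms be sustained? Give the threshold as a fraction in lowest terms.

For State A: deviation gain 23−9 = 14, per-period punishment loss 9−4 = 5. IC gives ρ ≥ 14/19.
For State B: gain 1, loss 15 per period, so ρ ≥ 1/16.
The tighter constraint is State A's, so cooperation needs ρ ≥ 14/19.

14/19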